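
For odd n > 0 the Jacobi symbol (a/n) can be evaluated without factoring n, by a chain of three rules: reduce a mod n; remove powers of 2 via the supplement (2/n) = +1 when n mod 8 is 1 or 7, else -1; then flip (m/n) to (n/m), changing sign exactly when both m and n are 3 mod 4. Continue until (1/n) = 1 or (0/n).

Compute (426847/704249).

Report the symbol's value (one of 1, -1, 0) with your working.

1

reciprocity: (426847/704249) = +1·(704249/426847) since 426847 mod 4 = 3, 704249 mod 4 = 1; sign now +1
(704249/426847) = (277402/426847)   [reduce mod 426847]
277402 = 2^1·138701; (2/426847) = +1 since 426847 mod 8 = 7, so (277402/426847) = (+1)^1·(138701/426847); sign now +1
reciprocity: (138701/426847) = +1·(426847/138701) since 138701 mod 4 = 1, 426847 mod 4 = 3; sign now +1
(426847/138701) = (10744/138701)   [reduce mod 138701]
10744 = 2^3·1343; (2/138701) = -1 since 138701 mod 8 = 5, so (10744/138701) = (-1)^3·(1343/138701); sign now -1
reciprocity: (1343/138701) = +1·(138701/1343) since 1343 mod 4 = 3, 138701 mod 4 = 1; sign now -1
(138701/1343) = (372/1343)   [reduce mod 1343]
372 = 2^2·93; (2/1343) = +1 since 1343 mod 8 = 7, so (372/1343) = (+1)^2·(93/1343); sign now -1
reciprocity: (93/1343) = +1·(1343/93) since 93 mod 4 = 1, 1343 mod 4 = 3; sign now -1
(1343/93) = (41/93)   [reduce mod 93]
reciprocity: (41/93) = +1·(93/41) since 41 mod 4 = 1, 93 mod 4 = 1; sign now -1
(93/41) = (11/41)   [reduce mod 41]
reciprocity: (11/41) = +1·(41/11) since 11 mod 4 = 3, 41 mod 4 = 1; sign now -1
(41/11) = (8/11)   [reduce mod 11]
8 = 2^3·1; (2/11) = -1 since 11 mod 8 = 3, so (8/11) = (-1)^3·(1/11); sign now +1
(1/11) = 1; final value = sign = +1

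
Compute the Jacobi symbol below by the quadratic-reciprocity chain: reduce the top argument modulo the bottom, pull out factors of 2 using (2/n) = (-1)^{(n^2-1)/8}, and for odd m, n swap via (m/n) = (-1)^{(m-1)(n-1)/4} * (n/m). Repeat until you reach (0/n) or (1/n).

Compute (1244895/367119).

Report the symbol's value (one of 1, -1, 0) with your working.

(1244895/367119): 1244895 mod 367119 = 143538, so (1244895/367119) = (143538/367119)
factor out 2^1: 143538 = 2^1·71769; with 367119 mod 8 = 7, (2/367119) = +1; sign now +1; continue with (71769/367119)
flip (71769/367119) -> (367119/71769): both odd, 71769 mod 4 = 1, 367119 mod 4 = 3, so the flip contributes +1; sign now +1
(367119/71769): 367119 mod 71769 = 8274, so (367119/71769) = (8274/71769)
factor out 2^1: 8274 = 2^1·4137; with 71769 mod 8 = 1, (2/71769) = +1; sign now +1; continue with (4137/71769)
flip (4137/71769) -> (71769/4137): both odd, 4137 mod 4 = 1, 71769 mod 4 = 1, so the flip contributes +1; sign now +1
(71769/4137): 71769 mod 4137 = 1440, so (71769/4137) = (1440/4137)
factor out 2^5: 1440 = 2^5·45; with 4137 mod 8 = 1, (2/4137) = +1; sign now +1; continue with (45/4137)
flip (45/4137) -> (4137/45): both odd, 45 mod 4 = 1, 4137 mod 4 = 1, so the flip contributes +1; sign now +1
(4137/45): 4137 mod 45 = 42, so (4137/45) = (42/45)
factor out 2^1: 42 = 2^1·21; with 45 mod 8 = 5, (2/45) = -1; sign now -1; continue with (21/45)
flip (21/45) -> (45/21): both odd, 21 mod 4 = 1, 45 mod 4 = 1, so the flip contributes +1; sign now -1
(45/21): 45 mod 21 = 3, so (45/21) = (3/21)
flip (3/21) -> (21/3): both odd, 3 mod 4 = 3, 21 mod 4 = 1, so the flip contributes +1; sign now -1
(21/3): 21 mod 3 = 0, so (21/3) = (0/3)
reached (0/3); gcd(a, n) > 1, so (0/3) = 0 and the symbol is 0

0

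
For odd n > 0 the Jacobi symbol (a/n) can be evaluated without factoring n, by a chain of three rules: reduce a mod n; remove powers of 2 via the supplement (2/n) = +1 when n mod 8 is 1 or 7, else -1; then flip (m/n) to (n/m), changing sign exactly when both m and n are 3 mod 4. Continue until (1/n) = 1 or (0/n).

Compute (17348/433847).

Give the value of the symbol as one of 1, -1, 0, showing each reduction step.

-1

factor out 2^2: 17348 = 2^2·4337; with 433847 mod 8 = 7, (2/433847) = +1; sign now +1; continue with (4337/433847)
flip (4337/433847) -> (433847/4337): both odd, 4337 mod 4 = 1, 433847 mod 4 = 3, so the flip contributes +1; sign now +1
(433847/4337): 433847 mod 4337 = 147, so (433847/4337) = (147/4337)
flip (147/4337) -> (4337/147): both odd, 147 mod 4 = 3, 4337 mod 4 = 1, so the flip contributes +1; sign now +1
(4337/147): 4337 mod 147 = 74, so (4337/147) = (74/147)
factor out 2^1: 74 = 2^1·37; with 147 mod 8 = 3, (2/147) = -1; sign now -1; continue with (37/147)
flip (37/147) -> (147/37): both odd, 37 mod 4 = 1, 147 mod 4 = 3, so the flip contributes +1; sign now -1
(147/37): 147 mod 37 = 36, so (147/37) = (36/37)
factor out 2^2: 36 = 2^2·9; with 37 mod 8 = 5, (2/37) = -1; sign now -1; continue with (9/37)
flip (9/37) -> (37/9): both odd, 9 mod 4 = 1, 37 mod 4 = 1, so the flip contributes +1; sign now -1
(37/9): 37 mod 9 = 1, so (37/9) = (1/9)
reached (1/9) = 1, so the symbol is -1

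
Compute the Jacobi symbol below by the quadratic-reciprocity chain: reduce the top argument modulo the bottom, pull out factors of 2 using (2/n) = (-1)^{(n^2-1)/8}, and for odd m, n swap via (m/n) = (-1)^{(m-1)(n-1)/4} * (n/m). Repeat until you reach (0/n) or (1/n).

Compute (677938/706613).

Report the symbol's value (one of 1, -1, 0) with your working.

1

factor out 2^1: 677938 = 2^1·338969; with 706613 mod 8 = 5, (2/706613) = -1; sign now -1; continue with (338969/706613)
flip (338969/706613) -> (706613/338969): both odd, 338969 mod 4 = 1, 706613 mod 4 = 1, so the flip contributes +1; sign now -1
(706613/338969): 706613 mod 338969 = 28675, so (706613/338969) = (28675/338969)
flip (28675/338969) -> (338969/28675): both odd, 28675 mod 4 = 3, 338969 mod 4 = 1, so the flip contributes +1; sign now -1
(338969/28675): 338969 mod 28675 = 23544, so (338969/28675) = (23544/28675)
factor out 2^3: 23544 = 2^3·2943; with 28675 mod 8 = 3, (2/28675) = -1; sign now +1; continue with (2943/28675)
flip (2943/28675) -> (28675/2943): both odd, 2943 mod 4 = 3, 28675 mod 4 = 3, so the flip contributes -1; sign now -1
(28675/2943): 28675 mod 2943 = 2188, so (28675/2943) = (2188/2943)
factor out 2^2: 2188 = 2^2·547; with 2943 mod 8 = 7, (2/2943) = +1; sign now -1; continue with (547/2943)
flip (547/2943) -> (2943/547): both odd, 547 mod 4 = 3, 2943 mod 4 = 3, so the flip contributes -1; sign now +1
(2943/547): 2943 mod 547 = 208, so (2943/547) = (208/547)
factor out 2^4: 208 = 2^4·13; with 547 mod 8 = 3, (2/547) = -1; sign now +1; continue with (13/547)
flip (13/547) -> (547/13): both odd, 13 mod 4 = 1, 547 mod 4 = 3, so the flip contributes +1; sign now +1
(547/13): 547 mod 13 = 1, so (547/13) = (1/13)
reached (1/13) = 1, so the symbol is +1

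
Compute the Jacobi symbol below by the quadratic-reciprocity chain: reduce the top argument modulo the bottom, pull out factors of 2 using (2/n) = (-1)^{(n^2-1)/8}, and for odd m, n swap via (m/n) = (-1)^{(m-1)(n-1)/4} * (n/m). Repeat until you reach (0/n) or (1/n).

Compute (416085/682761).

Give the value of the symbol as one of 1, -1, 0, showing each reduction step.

reciprocity: (416085/682761) = +1·(682761/416085) since 416085 mod 4 = 1, 682761 mod 4 = 1; sign now +1
(682761/416085) = (266676/416085)   [reduce mod 416085]
266676 = 2^2·66669; (2/416085) = -1 since 416085 mod 8 = 5, so (266676/416085) = (-1)^2·(66669/416085); sign now +1
reciprocity: (66669/416085) = +1·(416085/66669) since 66669 mod 4 = 1, 416085 mod 4 = 1; sign now +1
(416085/66669) = (16071/66669)   [reduce mod 66669]
reciprocity: (16071/66669) = +1·(66669/16071) since 16071 mod 4 = 3, 66669 mod 4 = 1; sign now +1
(66669/16071) = (2385/16071)   [reduce mod 16071]
reciprocity: (2385/16071) = +1·(16071/2385) since 2385 mod 4 = 1, 16071 mod 4 = 3; sign now +1
(16071/2385) = (1761/2385)   [reduce mod 2385]
reciprocity: (1761/2385) = +1·(2385/1761) since 1761 mod 4 = 1, 2385 mod 4 = 1; sign now +1
(2385/1761) = (624/1761)   [reduce mod 1761]
624 = 2^4·39; (2/1761) = +1 since 1761 mod 8 = 1, so (624/1761) = (+1)^4·(39/1761); sign now +1
reciprocity: (39/1761) = +1·(1761/39) since 39 mod 4 = 3, 1761 mod 4 = 1; sign now +1
(1761/39) = (6/39)   [reduce mod 39]
6 = 2^1·3; (2/39) = +1 since 39 mod 8 = 7, so (6/39) = (+1)^1·(3/39); sign now +1
reciprocity: (3/39) = -1·(39/3) since 3 mod 4 = 3, 39 mod 4 = 3; sign now -1
(39/3) = (0/3)   [reduce mod 3]
(0/3) = 0   [gcd(a, n) > 1]; final value = 0

0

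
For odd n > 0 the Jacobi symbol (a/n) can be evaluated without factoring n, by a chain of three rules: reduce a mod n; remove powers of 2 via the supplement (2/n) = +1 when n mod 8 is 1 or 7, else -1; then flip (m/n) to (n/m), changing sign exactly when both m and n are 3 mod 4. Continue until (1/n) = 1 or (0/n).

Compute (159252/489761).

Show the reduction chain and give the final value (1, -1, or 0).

-1

159252 = 2^2·39813; (2/489761) = +1 since 489761 mod 8 = 1, so (159252/489761) = (+1)^2·(39813/489761); sign now +1
reciprocity: (39813/489761) = +1·(489761/39813) since 39813 mod 4 = 1, 489761 mod 4 = 1; sign now +1
(489761/39813) = (12005/39813)   [reduce mod 39813]
reciprocity: (12005/39813) = +1·(39813/12005) since 12005 mod 4 = 1, 39813 mod 4 = 1; sign now +1
(39813/12005) = (3798/12005)   [reduce mod 12005]
3798 = 2^1·1899; (2/12005) = -1 since 12005 mod 8 = 5, so (3798/12005) = (-1)^1·(1899/12005); sign now -1
reciprocity: (1899/12005) = +1·(12005/1899) since 1899 mod 4 = 3, 12005 mod 4 = 1; sign now -1
(12005/1899) = (611/1899)   [reduce mod 1899]
reciprocity: (611/1899) = -1·(1899/611) since 611 mod 4 = 3, 1899 mod 4 = 3; sign now +1
(1899/611) = (66/611)   [reduce mod 611]
66 = 2^1·33; (2/611) = -1 since 611 mod 8 = 3, so (66/611) = (-1)^1·(33/611); sign now -1
reciprocity: (33/611) = +1·(611/33) since 33 mod 4 = 1, 611 mod 4 = 3; sign now -1
(611/33) = (17/33)   [reduce mod 33]
reciprocity: (17/33) = +1·(33/17) since 17 mod 4 = 1, 33 mod 4 = 1; sign now -1
(33/17) = (16/17)   [reduce mod 17]
16 = 2^4·1; (2/17) = +1 since 17 mod 8 = 1, so (16/17) = (+1)^4·(1/17); sign now -1
(1/17) = 1; final value = sign = -1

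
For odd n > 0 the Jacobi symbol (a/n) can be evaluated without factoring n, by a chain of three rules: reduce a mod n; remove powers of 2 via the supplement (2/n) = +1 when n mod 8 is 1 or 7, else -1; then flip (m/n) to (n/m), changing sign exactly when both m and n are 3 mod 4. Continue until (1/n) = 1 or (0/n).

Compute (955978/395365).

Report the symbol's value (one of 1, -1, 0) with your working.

(955978/395365) = (165248/395365)   [reduce mod 395365]
165248 = 2^7·1291; (2/395365) = -1 since 395365 mod 8 = 5, so (165248/395365) = (-1)^7·(1291/395365); sign now -1
reciprocity: (1291/395365) = +1·(395365/1291) since 1291 mod 4 = 3, 395365 mod 4 = 1; sign now -1
(395365/1291) = (319/1291)   [reduce mod 1291]
reciprocity: (319/1291) = -1·(1291/319) since 319 mod 4 = 3, 1291 mod 4 = 3; sign now +1
(1291/319) = (15/319)   [reduce mod 319]
reciprocity: (15/319) = -1·(319/15) since 15 mod 4 = 3, 319 mod 4 = 3; sign now -1
(319/15) = (4/15)   [reduce mod 15]
4 = 2^2·1; (2/15) = +1 since 15 mod 8 = 7, so (4/15) = (+1)^2·(1/15); sign now -1
(1/15) = 1; final value = sign = -1

-1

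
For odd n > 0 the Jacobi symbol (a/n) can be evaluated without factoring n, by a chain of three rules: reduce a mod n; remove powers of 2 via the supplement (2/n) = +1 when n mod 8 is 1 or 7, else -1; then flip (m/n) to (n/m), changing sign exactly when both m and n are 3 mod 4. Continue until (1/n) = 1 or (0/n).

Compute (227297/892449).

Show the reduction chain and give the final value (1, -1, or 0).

0

reciprocity: (227297/892449) = +1·(892449/227297) since 227297 mod 4 = 1, 892449 mod 4 = 1; sign now +1
(892449/227297) = (210558/227297)   [reduce mod 227297]
210558 = 2^1·105279; (2/227297) = +1 since 227297 mod 8 = 1, so (210558/227297) = (+1)^1·(105279/227297); sign now +1
reciprocity: (105279/227297) = +1·(227297/105279) since 105279 mod 4 = 3, 227297 mod 4 = 1; sign now +1
(227297/105279) = (16739/105279)   [reduce mod 105279]
reciprocity: (16739/105279) = -1·(105279/16739) since 16739 mod 4 = 3, 105279 mod 4 = 3; sign now -1
(105279/16739) = (4845/16739)   [reduce mod 16739]
reciprocity: (4845/16739) = +1·(16739/4845) since 4845 mod 4 = 1, 16739 mod 4 = 3; sign now -1
(16739/4845) = (2204/4845)   [reduce mod 4845]
2204 = 2^2·551; (2/4845) = -1 since 4845 mod 8 = 5, so (2204/4845) = (-1)^2·(551/4845); sign now -1
reciprocity: (551/4845) = +1·(4845/551) since 551 mod 4 = 3, 4845 mod 4 = 1; sign now -1
(4845/551) = (437/551)   [reduce mod 551]
reciprocity: (437/551) = +1·(551/437) since 437 mod 4 = 1, 551 mod 4 = 3; sign now -1
(551/437) = (114/437)   [reduce mod 437]
114 = 2^1·57; (2/437) = -1 since 437 mod 8 = 5, so (114/437) = (-1)^1·(57/437); sign now +1
reciprocity: (57/437) = +1·(437/57) since 57 mod 4 = 1, 437 mod 4 = 1; sign now +1
(437/57) = (38/57)   [reduce mod 57]
38 = 2^1·19; (2/57) = +1 since 57 mod 8 = 1, so (38/57) = (+1)^1·(19/57); sign now +1
reciprocity: (19/57) = +1·(57/19) since 19 mod 4 = 3, 57 mod 4 = 1; sign now +1
(57/19) = (0/19)   [reduce mod 19]
(0/19) = 0   [gcd(a, n) > 1]; final value = 0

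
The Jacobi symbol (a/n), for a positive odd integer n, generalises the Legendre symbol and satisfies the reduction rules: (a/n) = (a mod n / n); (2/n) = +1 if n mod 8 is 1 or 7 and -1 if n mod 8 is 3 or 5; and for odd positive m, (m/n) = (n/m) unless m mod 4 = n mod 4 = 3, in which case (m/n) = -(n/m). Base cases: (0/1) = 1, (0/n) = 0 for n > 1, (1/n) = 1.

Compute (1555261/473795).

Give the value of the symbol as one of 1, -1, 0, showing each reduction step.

(1555261/473795) = (133876/473795)   [reduce mod 473795]
133876 = 2^2·33469; (2/473795) = -1 since 473795 mod 8 = 3, so (133876/473795) = (-1)^2·(33469/473795); sign now +1
reciprocity: (33469/473795) = +1·(473795/33469) since 33469 mod 4 = 1, 473795 mod 4 = 3; sign now +1
(473795/33469) = (5229/33469)   [reduce mod 33469]
reciprocity: (5229/33469) = +1·(33469/5229) since 5229 mod 4 = 1, 33469 mod 4 = 1; sign now +1
(33469/5229) = (2095/5229)   [reduce mod 5229]
reciprocity: (2095/5229) = +1·(5229/2095) since 2095 mod 4 = 3, 5229 mod 4 = 1; sign now +1
(5229/2095) = (1039/2095)   [reduce mod 2095]
reciprocity: (1039/2095) = -1·(2095/1039) since 1039 mod 4 = 3, 2095 mod 4 = 3; sign now -1
(2095/1039) = (17/1039)   [reduce mod 1039]
reciprocity: (17/1039) = +1·(1039/17) since 17 mod 4 = 1, 1039 mod 4 = 3; sign now -1
(1039/17) = (2/17)   [reduce mod 17]
2 = 2^1·1; (2/17) = +1 since 17 mod 8 = 1, so (2/17) = (+1)^1·(1/17); sign now -1
(1/17) = 1; final value = sign = -1

-1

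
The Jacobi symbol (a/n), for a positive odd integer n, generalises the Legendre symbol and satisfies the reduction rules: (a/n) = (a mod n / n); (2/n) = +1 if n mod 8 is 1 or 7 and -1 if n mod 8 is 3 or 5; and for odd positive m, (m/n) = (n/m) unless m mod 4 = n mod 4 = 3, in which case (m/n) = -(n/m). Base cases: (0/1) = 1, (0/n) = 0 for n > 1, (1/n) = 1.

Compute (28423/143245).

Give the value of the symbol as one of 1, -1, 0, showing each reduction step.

-1

reciprocity: (28423/143245) = +1·(143245/28423) since 28423 mod 4 = 3, 143245 mod 4 = 1; sign now +1
(143245/28423) = (1130/28423)   [reduce mod 28423]
1130 = 2^1·565; (2/28423) = +1 since 28423 mod 8 = 7, so (1130/28423) = (+1)^1·(565/28423); sign now +1
reciprocity: (565/28423) = +1·(28423/565) since 565 mod 4 = 1, 28423 mod 4 = 3; sign now +1
(28423/565) = (173/565)   [reduce mod 565]
reciprocity: (173/565) = +1·(565/173) since 173 mod 4 = 1, 565 mod 4 = 1; sign now +1
(565/173) = (46/173)   [reduce mod 173]
46 = 2^1·23; (2/173) = -1 since 173 mod 8 = 5, so (46/173) = (-1)^1·(23/173); sign now -1
reciprocity: (23/173) = +1·(173/23) since 23 mod 4 = 3, 173 mod 4 = 1; sign now -1
(173/23) = (12/23)   [reduce mod 23]
12 = 2^2·3; (2/23) = +1 since 23 mod 8 = 7, so (12/23) = (+1)^2·(3/23); sign now -1
reciprocity: (3/23) = -1·(23/3) since 3 mod 4 = 3, 23 mod 4 = 3; sign now +1
(23/3) = (2/3)   [reduce mod 3]
2 = 2^1·1; (2/3) = -1 since 3 mod 8 = 3, so (2/3) = (-1)^1·(1/3); sign now -1
(1/3) = 1; final value = sign = -1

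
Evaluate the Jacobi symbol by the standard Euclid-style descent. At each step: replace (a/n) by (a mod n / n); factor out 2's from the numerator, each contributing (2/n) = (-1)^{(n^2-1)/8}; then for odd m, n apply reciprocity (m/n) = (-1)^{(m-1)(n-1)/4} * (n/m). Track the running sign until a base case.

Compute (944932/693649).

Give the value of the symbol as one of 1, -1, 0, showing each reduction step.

-1

(944932/693649) = (251283/693649)   [reduce mod 693649]
reciprocity: (251283/693649) = +1·(693649/251283) since 251283 mod 4 = 3, 693649 mod 4 = 1; sign now +1
(693649/251283) = (191083/251283)   [reduce mod 251283]
reciprocity: (191083/251283) = -1·(251283/191083) since 191083 mod 4 = 3, 251283 mod 4 = 3; sign now -1
(251283/191083) = (60200/191083)   [reduce mod 191083]
60200 = 2^3·7525; (2/191083) = -1 since 191083 mod 8 = 3, so (60200/191083) = (-1)^3·(7525/191083); sign now +1
reciprocity: (7525/191083) = +1·(191083/7525) since 7525 mod 4 = 1, 191083 mod 4 = 3; sign now +1
(191083/7525) = (2958/7525)   [reduce mod 7525]
2958 = 2^1·1479; (2/7525) = -1 since 7525 mod 8 = 5, so (2958/7525) = (-1)^1·(1479/7525); sign now -1
reciprocity: (1479/7525) = +1·(7525/1479) since 1479 mod 4 = 3, 7525 mod 4 = 1; sign now -1
(7525/1479) = (130/1479)   [reduce mod 1479]
130 = 2^1·65; (2/1479) = +1 since 1479 mod 8 = 7, so (130/1479) = (+1)^1·(65/1479); sign now -1
reciprocity: (65/1479) = +1·(1479/65) since 65 mod 4 = 1, 1479 mod 4 = 3; sign now -1
(1479/65) = (49/65)   [reduce mod 65]
reciprocity: (49/65) = +1·(65/49) since 49 mod 4 = 1, 65 mod 4 = 1; sign now -1
(65/49) = (16/49)   [reduce mod 49]
16 = 2^4·1; (2/49) = +1 since 49 mod 8 = 1, so (16/49) = (+1)^4·(1/49); sign now -1
(1/49) = 1; final value = sign = -1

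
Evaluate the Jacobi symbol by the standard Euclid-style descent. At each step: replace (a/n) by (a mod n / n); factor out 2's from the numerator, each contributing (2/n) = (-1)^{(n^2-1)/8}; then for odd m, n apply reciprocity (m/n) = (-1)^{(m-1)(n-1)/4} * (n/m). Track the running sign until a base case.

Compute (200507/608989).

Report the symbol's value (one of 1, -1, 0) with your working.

-1

flip (200507/608989) -> (608989/200507): both odd, 200507 mod 4 = 3, 608989 mod 4 = 1, so the flip contributes +1; sign now +1
(608989/200507): 608989 mod 200507 = 7468, so (608989/200507) = (7468/200507)
factor out 2^2: 7468 = 2^2·1867; with 200507 mod 8 = 3, (2/200507) = -1; sign now +1; continue with (1867/200507)
flip (1867/200507) -> (200507/1867): both odd, 1867 mod 4 = 3, 200507 mod 4 = 3, so the flip contributes -1; sign now -1
(200507/1867): 200507 mod 1867 = 738, so (200507/1867) = (738/1867)
factor out 2^1: 738 = 2^1·369; with 1867 mod 8 = 3, (2/1867) = -1; sign now +1; continue with (369/1867)
flip (369/1867) -> (1867/369): both odd, 369 mod 4 = 1, 1867 mod 4 = 3, so the flip contributes +1; sign now +1
(1867/369): 1867 mod 369 = 22, so (1867/369) = (22/369)
factor out 2^1: 22 = 2^1·11; with 369 mod 8 = 1, (2/369) = +1; sign now +1; continue with (11/369)
flip (11/369) -> (369/11): both odd, 11 mod 4 = 3, 369 mod 4 = 1, so the flip contributes +1; sign now +1
(369/11): 369 mod 11 = 6, so (369/11) = (6/11)
factor out 2^1: 6 = 2^1·3; with 11 mod 8 = 3, (2/11) = -1; sign now -1; continue with (3/11)
flip (3/11) -> (11/3): both odd, 3 mod 4 = 3, 11 mod 4 = 3, so the flip contributes -1; sign now +1
(11/3): 11 mod 3 = 2, so (11/3) = (2/3)
factor out 2^1: 2 = 2^1·1; with 3 mod 8 = 3, (2/3) = -1; sign now -1; continue with (1/3)
reached (1/3) = 1, so the symbol is -1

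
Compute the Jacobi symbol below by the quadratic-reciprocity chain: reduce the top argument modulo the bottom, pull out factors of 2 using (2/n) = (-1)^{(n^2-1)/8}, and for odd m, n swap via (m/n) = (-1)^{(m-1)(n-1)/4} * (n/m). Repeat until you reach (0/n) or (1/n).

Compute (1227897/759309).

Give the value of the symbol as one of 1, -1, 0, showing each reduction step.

0

(1227897/759309) = (468588/759309)   [reduce mod 759309]
468588 = 2^2·117147; (2/759309) = -1 since 759309 mod 8 = 5, so (468588/759309) = (-1)^2·(117147/759309); sign now +1
reciprocity: (117147/759309) = +1·(759309/117147) since 117147 mod 4 = 3, 759309 mod 4 = 1; sign now +1
(759309/117147) = (56427/117147)   [reduce mod 117147]
reciprocity: (56427/117147) = -1·(117147/56427) since 56427 mod 4 = 3, 117147 mod 4 = 3; sign now -1
(117147/56427) = (4293/56427)   [reduce mod 56427]
reciprocity: (4293/56427) = +1·(56427/4293) since 4293 mod 4 = 1, 56427 mod 4 = 3; sign now -1
(56427/4293) = (618/4293)   [reduce mod 4293]
618 = 2^1·309; (2/4293) = -1 since 4293 mod 8 = 5, so (618/4293) = (-1)^1·(309/4293); sign now +1
reciprocity: (309/4293) = +1·(4293/309) since 309 mod 4 = 1, 4293 mod 4 = 1; sign now +1
(4293/309) = (276/309)   [reduce mod 309]
276 = 2^2·69; (2/309) = -1 since 309 mod 8 = 5, so (276/309) = (-1)^2·(69/309); sign now +1
reciprocity: (69/309) = +1·(309/69) since 69 mod 4 = 1, 309 mod 4 = 1; sign now +1
(309/69) = (33/69)   [reduce mod 69]
reciprocity: (33/69) = +1·(69/33) since 33 mod 4 = 1, 69 mod 4 = 1; sign now +1
(69/33) = (3/33)   [reduce mod 33]
reciprocity: (3/33) = +1·(33/3) since 3 mod 4 = 3, 33 mod 4 = 1; sign now +1
(33/3) = (0/3)   [reduce mod 3]
(0/3) = 0   [gcd(a, n) > 1]; final value = 0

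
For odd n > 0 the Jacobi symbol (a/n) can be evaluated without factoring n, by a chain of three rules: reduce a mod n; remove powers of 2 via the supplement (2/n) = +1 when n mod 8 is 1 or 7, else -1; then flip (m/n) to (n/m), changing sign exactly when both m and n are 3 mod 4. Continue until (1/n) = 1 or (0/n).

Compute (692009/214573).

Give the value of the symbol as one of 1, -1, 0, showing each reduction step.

(692009/214573): 692009 mod 214573 = 48290, so (692009/214573) = (48290/214573)
factor out 2^1: 48290 = 2^1·24145; with 214573 mod 8 = 5, (2/214573) = -1; sign now -1; continue with (24145/214573)
flip (24145/214573) -> (214573/24145): both odd, 24145 mod 4 = 1, 214573 mod 4 = 1, so the flip contributes +1; sign now -1
(214573/24145): 214573 mod 24145 = 21413, so (214573/24145) = (21413/24145)
flip (21413/24145) -> (24145/21413): both odd, 21413 mod 4 = 1, 24145 mod 4 = 1, so the flip contributes +1; sign now -1
(24145/21413): 24145 mod 21413 = 2732, so (24145/21413) = (2732/21413)
factor out 2^2: 2732 = 2^2·683; with 21413 mod 8 = 5, (2/21413) = -1; sign now -1; continue with (683/21413)
flip (683/21413) -> (21413/683): both odd, 683 mod 4 = 3, 21413 mod 4 = 1, so the flip contributes +1; sign now -1
(21413/683): 21413 mod 683 = 240, so (21413/683) = (240/683)
factor out 2^4: 240 = 2^4·15; with 683 mod 8 = 3, (2/683) = -1; sign now -1; continue with (15/683)
flip (15/683) -> (683/15): both odd, 15 mod 4 = 3, 683 mod 4 = 3, so the flip contributes -1; sign now +1
(683/15): 683 mod 15 = 8, so (683/15) = (8/15)
factor out 2^3: 8 = 2^3·1; with 15 mod 8 = 7, (2/15) = +1; sign now +1; continue with (1/15)
reached (1/15) = 1, so the symbol is +1

1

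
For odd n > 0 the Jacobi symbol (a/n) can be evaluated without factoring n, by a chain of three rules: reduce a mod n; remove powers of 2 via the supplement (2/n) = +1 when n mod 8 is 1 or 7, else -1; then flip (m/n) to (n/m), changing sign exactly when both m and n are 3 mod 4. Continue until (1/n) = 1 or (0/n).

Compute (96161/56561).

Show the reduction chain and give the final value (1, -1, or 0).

(96161/56561) = (39600/56561)   [reduce mod 56561]
39600 = 2^4·2475; (2/56561) = +1 since 56561 mod 8 = 1, so (39600/56561) = (+1)^4·(2475/56561); sign now +1
reciprocity: (2475/56561) = +1·(56561/2475) since 2475 mod 4 = 3, 56561 mod 4 = 1; sign now +1
(56561/2475) = (2111/2475)   [reduce mod 2475]
reciprocity: (2111/2475) = -1·(2475/2111) since 2111 mod 4 = 3, 2475 mod 4 = 3; sign now -1
(2475/2111) = (364/2111)   [reduce mod 2111]
364 = 2^2·91; (2/2111) = +1 since 2111 mod 8 = 7, so (364/2111) = (+1)^2·(91/2111); sign now -1
reciprocity: (91/2111) = -1·(2111/91) since 91 mod 4 = 3, 2111 mod 4 = 3; sign now +1
(2111/91) = (18/91)   [reduce mod 91]
18 = 2^1·9; (2/91) = -1 since 91 mod 8 = 3, so (18/91) = (-1)^1·(9/91); sign now -1
reciprocity: (9/91) = +1·(91/9) since 9 mod 4 = 1, 91 mod 4 = 3; sign now -1
(91/9) = (1/9)   [reduce mod 9]
(1/9) = 1; final value = sign = -1

-1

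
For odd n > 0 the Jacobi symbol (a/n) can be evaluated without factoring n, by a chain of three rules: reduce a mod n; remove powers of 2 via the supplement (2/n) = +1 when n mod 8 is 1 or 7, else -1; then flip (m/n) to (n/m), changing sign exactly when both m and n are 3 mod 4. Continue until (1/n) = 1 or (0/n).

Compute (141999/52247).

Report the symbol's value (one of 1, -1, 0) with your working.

(141999/52247): 141999 mod 52247 = 37505, so (141999/52247) = (37505/52247)
flip (37505/52247) -> (52247/37505): both odd, 37505 mod 4 = 1, 52247 mod 4 = 3, so the flip contributes +1; sign now +1
(52247/37505): 52247 mod 37505 = 14742, so (52247/37505) = (14742/37505)
factor out 2^1: 14742 = 2^1·7371; with 37505 mod 8 = 1, (2/37505) = +1; sign now +1; continue with (7371/37505)
flip (7371/37505) -> (37505/7371): both odd, 7371 mod 4 = 3, 37505 mod 4 = 1, so the flip contributes +1; sign now +1
(37505/7371): 37505 mod 7371 = 650, so (37505/7371) = (650/7371)
factor out 2^1: 650 = 2^1·325; with 7371 mod 8 = 3, (2/7371) = -1; sign now -1; continue with (325/7371)
flip (325/7371) -> (7371/325): both odd, 325 mod 4 = 1, 7371 mod 4 = 3, so the flip contributes +1; sign now -1
(7371/325): 7371 mod 325 = 221, so (7371/325) = (221/325)
flip (221/325) -> (325/221): both odd, 221 mod 4 = 1, 325 mod 4 = 1, so the flip contributes +1; sign now -1
(325/221): 325 mod 221 = 104, so (325/221) = (104/221)
factor out 2^3: 104 = 2^3·13; with 221 mod 8 = 5, (2/221) = -1; sign now +1; continue with (13/221)
flip (13/221) -> (221/13): both odd, 13 mod 4 = 1, 221 mod 4 = 1, so the flip contributes +1; sign now +1
(221/13): 221 mod 13 = 0, so (221/13) = (0/13)
reached (0/13); gcd(a, n) > 1, so (0/13) = 0 and the symbol is 0

0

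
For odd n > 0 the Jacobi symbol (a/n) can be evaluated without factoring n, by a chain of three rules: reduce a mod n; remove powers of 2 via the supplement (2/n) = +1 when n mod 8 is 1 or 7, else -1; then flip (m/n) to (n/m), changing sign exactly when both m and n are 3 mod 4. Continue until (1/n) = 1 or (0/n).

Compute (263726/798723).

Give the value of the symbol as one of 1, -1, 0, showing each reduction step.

factor out 2^1: 263726 = 2^1·131863; with 798723 mod 8 = 3, (2/798723) = -1; sign now -1; continue with (131863/798723)
flip (131863/798723) -> (798723/131863): both odd, 131863 mod 4 = 3, 798723 mod 4 = 3, so the flip contributes -1; sign now +1
(798723/131863): 798723 mod 131863 = 7545, so (798723/131863) = (7545/131863)
flip (7545/131863) -> (131863/7545): both odd, 7545 mod 4 = 1, 131863 mod 4 = 3, so the flip contributes +1; sign now +1
(131863/7545): 131863 mod 7545 = 3598, so (131863/7545) = (3598/7545)
factor out 2^1: 3598 = 2^1·1799; with 7545 mod 8 = 1, (2/7545) = +1; sign now +1; continue with (1799/7545)
flip (1799/7545) -> (7545/1799): both odd, 1799 mod 4 = 3, 7545 mod 4 = 1, so the flip contributes +1; sign now +1
(7545/1799): 7545 mod 1799 = 349, so (7545/1799) = (349/1799)
flip (349/1799) -> (1799/349): both odd, 349 mod 4 = 1, 1799 mod 4 = 3, so the flip contributes +1; sign now +1
(1799/349): 1799 mod 349 = 54, so (1799/349) = (54/349)
factor out 2^1: 54 = 2^1·27; with 349 mod 8 = 5, (2/349) = -1; sign now -1; continue with (27/349)
flip (27/349) -> (349/27): both odd, 27 mod 4 = 3, 349 mod 4 = 1, so the flip contributes +1; sign now -1
(349/27): 349 mod 27 = 25, so (349/27) = (25/27)
flip (25/27) -> (27/25): both odd, 25 mod 4 = 1, 27 mod 4 = 3, so the flip contributes +1; sign now -1
(27/25): 27 mod 25 = 2, so (27/25) = (2/25)
factor out 2^1: 2 = 2^1·1; with 25 mod 8 = 1, (2/25) = +1; sign now -1; continue with (1/25)
reached (1/25) = 1, so the symbol is -1

-1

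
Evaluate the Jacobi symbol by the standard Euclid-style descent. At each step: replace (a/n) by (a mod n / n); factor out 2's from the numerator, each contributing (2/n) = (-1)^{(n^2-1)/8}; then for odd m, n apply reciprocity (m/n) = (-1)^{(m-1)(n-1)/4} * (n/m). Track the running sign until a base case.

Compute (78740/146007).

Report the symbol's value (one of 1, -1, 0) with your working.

-1

78740 = 2^2·19685; (2/146007) = +1 since 146007 mod 8 = 7, so (78740/146007) = (+1)^2·(19685/146007); sign now +1
reciprocity: (19685/146007) = +1·(146007/19685) since 19685 mod 4 = 1, 146007 mod 4 = 3; sign now +1
(146007/19685) = (8212/19685)   [reduce mod 19685]
8212 = 2^2·2053; (2/19685) = -1 since 19685 mod 8 = 5, so (8212/19685) = (-1)^2·(2053/19685); sign now +1
reciprocity: (2053/19685) = +1·(19685/2053) since 2053 mod 4 = 1, 19685 mod 4 = 1; sign now +1
(19685/2053) = (1208/2053)   [reduce mod 2053]
1208 = 2^3·151; (2/2053) = -1 since 2053 mod 8 = 5, so (1208/2053) = (-1)^3·(151/2053); sign now -1
reciprocity: (151/2053) = +1·(2053/151) since 151 mod 4 = 3, 2053 mod 4 = 1; sign now -1
(2053/151) = (90/151)   [reduce mod 151]
90 = 2^1·45; (2/151) = +1 since 151 mod 8 = 7, so (90/151) = (+1)^1·(45/151); sign now -1
reciprocity: (45/151) = +1·(151/45) since 45 mod 4 = 1, 151 mod 4 = 3; sign now -1
(151/45) = (16/45)   [reduce mod 45]
16 = 2^4·1; (2/45) = -1 since 45 mod 8 = 5, so (16/45) = (-1)^4·(1/45); sign now -1
(1/45) = 1; final value = sign = -1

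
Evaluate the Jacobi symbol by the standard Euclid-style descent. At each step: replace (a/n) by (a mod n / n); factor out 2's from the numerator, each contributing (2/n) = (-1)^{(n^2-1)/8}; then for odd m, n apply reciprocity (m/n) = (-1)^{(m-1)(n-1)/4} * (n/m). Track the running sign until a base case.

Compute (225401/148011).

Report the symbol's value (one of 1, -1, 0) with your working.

1

(225401/148011): 225401 mod 148011 = 77390, so (225401/148011) = (77390/148011)
factor out 2^1: 77390 = 2^1·38695; with 148011 mod 8 = 3, (2/148011) = -1; sign now -1; continue with (38695/148011)
flip (38695/148011) -> (148011/38695): both odd, 38695 mod 4 = 3, 148011 mod 4 = 3, so the flip contributes -1; sign now +1
(148011/38695): 148011 mod 38695 = 31926, so (148011/38695) = (31926/38695)
factor out 2^1: 31926 = 2^1·15963; with 38695 mod 8 = 7, (2/38695) = +1; sign now +1; continue with (15963/38695)
flip (15963/38695) -> (38695/15963): both odd, 15963 mod 4 = 3, 38695 mod 4 = 3, so the flip contributes -1; sign now -1
(38695/15963): 38695 mod 15963 = 6769, so (38695/15963) = (6769/15963)
flip (6769/15963) -> (15963/6769): both odd, 6769 mod 4 = 1, 15963 mod 4 = 3, so the flip contributes +1; sign now -1
(15963/6769): 15963 mod 6769 = 2425, so (15963/6769) = (2425/6769)
flip (2425/6769) -> (6769/2425): both odd, 2425 mod 4 = 1, 6769 mod 4 = 1, so the flip contributes +1; sign now -1
(6769/2425): 6769 mod 2425 = 1919, so (6769/2425) = (1919/2425)
flip (1919/2425) -> (2425/1919): both odd, 1919 mod 4 = 3, 2425 mod 4 = 1, so the flip contributes +1; sign now -1
(2425/1919): 2425 mod 1919 = 506, so (2425/1919) = (506/1919)
factor out 2^1: 506 = 2^1·253; with 1919 mod 8 = 7, (2/1919) = +1; sign now -1; continue with (253/1919)
flip (253/1919) -> (1919/253): both odd, 253 mod 4 = 1, 1919 mod 4 = 3, so the flip contributes +1; sign now -1
(1919/253): 1919 mod 253 = 148, so (1919/253) = (148/253)
factor out 2^2: 148 = 2^2·37; with 253 mod 8 = 5, (2/253) = -1; sign now -1; continue with (37/253)
flip (37/253) -> (253/37): both odd, 37 mod 4 = 1, 253 mod 4 = 1, so the flip contributes +1; sign now -1
(253/37): 253 mod 37 = 31, so (253/37) = (31/37)
flip (31/37) -> (37/31): both odd, 31 mod 4 = 3, 37 mod 4 = 1, so the flip contributes +1; sign now -1
(37/31): 37 mod 31 = 6, so (37/31) = (6/31)
factor out 2^1: 6 = 2^1·3; with 31 mod 8 = 7, (2/31) = +1; sign now -1; continue with (3/31)
flip (3/31) -> (31/3): both odd, 3 mod 4 = 3, 31 mod 4 = 3, so the flip contributes -1; sign now +1
(31/3): 31 mod 3 = 1, so (31/3) = (1/3)
reached (1/3) = 1, so the symbol is +1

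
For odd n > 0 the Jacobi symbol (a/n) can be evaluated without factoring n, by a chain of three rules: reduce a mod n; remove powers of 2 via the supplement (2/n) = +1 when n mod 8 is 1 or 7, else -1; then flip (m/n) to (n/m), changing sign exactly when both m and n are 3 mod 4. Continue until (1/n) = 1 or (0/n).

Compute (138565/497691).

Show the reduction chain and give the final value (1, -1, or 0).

-1

reciprocity: (138565/497691) = +1·(497691/138565) since 138565 mod 4 = 1, 497691 mod 4 = 3; sign now +1
(497691/138565) = (81996/138565)   [reduce mod 138565]
81996 = 2^2·20499; (2/138565) = -1 since 138565 mod 8 = 5, so (81996/138565) = (-1)^2·(20499/138565); sign now +1
reciprocity: (20499/138565) = +1·(138565/20499) since 20499 mod 4 = 3, 138565 mod 4 = 1; sign now +1
(138565/20499) = (15571/20499)   [reduce mod 20499]
reciprocity: (15571/20499) = -1·(20499/15571) since 15571 mod 4 = 3, 20499 mod 4 = 3; sign now -1
(20499/15571) = (4928/15571)   [reduce mod 15571]
4928 = 2^6·77; (2/15571) = -1 since 15571 mod 8 = 3, so (4928/15571) = (-1)^6·(77/15571); sign now -1
reciprocity: (77/15571) = +1·(15571/77) since 77 mod 4 = 1, 15571 mod 4 = 3; sign now -1
(15571/77) = (17/77)   [reduce mod 77]
reciprocity: (17/77) = +1·(77/17) since 17 mod 4 = 1, 77 mod 4 = 1; sign now -1
(77/17) = (9/17)   [reduce mod 17]
reciprocity: (9/17) = +1·(17/9) since 9 mod 4 = 1, 17 mod 4 = 1; sign now -1
(17/9) = (8/9)   [reduce mod 9]
8 = 2^3·1; (2/9) = +1 since 9 mod 8 = 1, so (8/9) = (+1)^3·(1/9); sign now -1
(1/9) = 1; final value = sign = -1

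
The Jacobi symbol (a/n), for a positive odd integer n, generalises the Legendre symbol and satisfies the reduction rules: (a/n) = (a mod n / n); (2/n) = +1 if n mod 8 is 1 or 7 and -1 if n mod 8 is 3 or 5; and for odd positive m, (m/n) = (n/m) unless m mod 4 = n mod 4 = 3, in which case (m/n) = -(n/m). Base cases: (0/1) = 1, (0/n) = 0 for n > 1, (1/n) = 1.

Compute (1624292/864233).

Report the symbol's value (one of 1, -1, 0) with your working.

(1624292/864233): 1624292 mod 864233 = 760059, so (1624292/864233) = (760059/864233)
flip (760059/864233) -> (864233/760059): both odd, 760059 mod 4 = 3, 864233 mod 4 = 1, so the flip contributes +1; sign now +1
(864233/760059): 864233 mod 760059 = 104174, so (864233/760059) = (104174/760059)
factor out 2^1: 104174 = 2^1·52087; with 760059 mod 8 = 3, (2/760059) = -1; sign now -1; continue with (52087/760059)
flip (52087/760059) -> (760059/52087): both odd, 52087 mod 4 = 3, 760059 mod 4 = 3, so the flip contributes -1; sign now +1
(760059/52087): 760059 mod 52087 = 30841, so (760059/52087) = (30841/52087)
flip (30841/52087) -> (52087/30841): both odd, 30841 mod 4 = 1, 52087 mod 4 = 3, so the flip contributes +1; sign now +1
(52087/30841): 52087 mod 30841 = 21246, so (52087/30841) = (21246/30841)
factor out 2^1: 21246 = 2^1·10623; with 30841 mod 8 = 1, (2/30841) = +1; sign now +1; continue with (10623/30841)
flip (10623/30841) -> (30841/10623): both odd, 10623 mod 4 = 3, 30841 mod 4 = 1, so the flip contributes +1; sign now +1
(30841/10623): 30841 mod 10623 = 9595, so (30841/10623) = (9595/10623)
flip (9595/10623) -> (10623/9595): both odd, 9595 mod 4 = 3, 10623 mod 4 = 3, so the flip contributes -1; sign now -1
(10623/9595): 10623 mod 9595 = 1028, so (10623/9595) = (1028/9595)
factor out 2^2: 1028 = 2^2·257; with 9595 mod 8 = 3, (2/9595) = -1; sign now -1; continue with (257/9595)
flip (257/9595) -> (9595/257): both odd, 257 mod 4 = 1, 9595 mod 4 = 3, so the flip contributes +1; sign now -1
(9595/257): 9595 mod 257 = 86, so (9595/257) = (86/257)
factor out 2^1: 86 = 2^1·43; with 257 mod 8 = 1, (2/257) = +1; sign now -1; continue with (43/257)
flip (43/257) -> (257/43): both odd, 43 mod 4 = 3, 257 mod 4 = 1, so the flip contributes +1; sign now -1
(257/43): 257 mod 43 = 42, so (257/43) = (42/43)
factor out 2^1: 42 = 2^1·21; with 43 mod 8 = 3, (2/43) = -1; sign now +1; continue with (21/43)
flip (21/43) -> (43/21): both odd, 21 mod 4 = 1, 43 mod 4 = 3, so the flip contributes +1; sign now +1
(43/21): 43 mod 21 = 1, so (43/21) = (1/21)
reached (1/21) = 1, so the symbol is +1

1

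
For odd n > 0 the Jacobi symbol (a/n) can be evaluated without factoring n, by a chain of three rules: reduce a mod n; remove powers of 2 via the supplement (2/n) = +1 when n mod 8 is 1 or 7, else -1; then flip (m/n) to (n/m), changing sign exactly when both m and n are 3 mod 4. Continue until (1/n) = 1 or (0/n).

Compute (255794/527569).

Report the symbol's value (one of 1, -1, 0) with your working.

0

factor out 2^1: 255794 = 2^1·127897; with 527569 mod 8 = 1, (2/527569) = +1; sign now +1; continue with (127897/527569)
flip (127897/527569) -> (527569/127897): both odd, 127897 mod 4 = 1, 527569 mod 4 = 1, so the flip contributes +1; sign now +1
(527569/127897): 527569 mod 127897 = 15981, so (527569/127897) = (15981/127897)
flip (15981/127897) -> (127897/15981): both odd, 15981 mod 4 = 1, 127897 mod 4 = 1, so the flip contributes +1; sign now +1
(127897/15981): 127897 mod 15981 = 49, so (127897/15981) = (49/15981)
flip (49/15981) -> (15981/49): both odd, 49 mod 4 = 1, 15981 mod 4 = 1, so the flip contributes +1; sign now +1
(15981/49): 15981 mod 49 = 7, so (15981/49) = (7/49)
flip (7/49) -> (49/7): both odd, 7 mod 4 = 3, 49 mod 4 = 1, so the flip contributes +1; sign now +1
(49/7): 49 mod 7 = 0, so (49/7) = (0/7)
reached (0/7); gcd(a, n) > 1, so (0/7) = 0 and the symbol is 0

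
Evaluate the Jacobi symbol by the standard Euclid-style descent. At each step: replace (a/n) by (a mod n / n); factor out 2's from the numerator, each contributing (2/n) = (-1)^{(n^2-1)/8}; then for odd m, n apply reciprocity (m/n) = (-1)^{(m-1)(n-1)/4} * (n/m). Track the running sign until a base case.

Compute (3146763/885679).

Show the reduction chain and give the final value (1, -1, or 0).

-1

(3146763/885679) = (489726/885679)   [reduce mod 885679]
489726 = 2^1·244863; (2/885679) = +1 since 885679 mod 8 = 7, so (489726/885679) = (+1)^1·(244863/885679); sign now +1
reciprocity: (244863/885679) = -1·(885679/244863) since 244863 mod 4 = 3, 885679 mod 4 = 3; sign now -1
(885679/244863) = (151090/244863)   [reduce mod 244863]
151090 = 2^1·75545; (2/244863) = +1 since 244863 mod 8 = 7, so (151090/244863) = (+1)^1·(75545/244863); sign now -1
reciprocity: (75545/244863) = +1·(244863/75545) since 75545 mod 4 = 1, 244863 mod 4 = 3; sign now -1
(244863/75545) = (18228/75545)   [reduce mod 75545]
18228 = 2^2·4557; (2/75545) = +1 since 75545 mod 8 = 1, so (18228/75545) = (+1)^2·(4557/75545); sign now -1
reciprocity: (4557/75545) = +1·(75545/4557) since 4557 mod 4 = 1, 75545 mod 4 = 1; sign now -1
(75545/4557) = (2633/4557)   [reduce mod 4557]
reciprocity: (2633/4557) = +1·(4557/2633) since 2633 mod 4 = 1, 4557 mod 4 = 1; sign now -1
(4557/2633) = (1924/2633)   [reduce mod 2633]
1924 = 2^2·481; (2/2633) = +1 since 2633 mod 8 = 1, so (1924/2633) = (+1)^2·(481/2633); sign now -1
reciprocity: (481/2633) = +1·(2633/481) since 481 mod 4 = 1, 2633 mod 4 = 1; sign now -1
(2633/481) = (228/481)   [reduce mod 481]
228 = 2^2·57; (2/481) = +1 since 481 mod 8 = 1, so (228/481) = (+1)^2·(57/481); sign now -1
reciprocity: (57/481) = +1·(481/57) since 57 mod 4 = 1, 481 mod 4 = 1; sign now -1
(481/57) = (25/57)   [reduce mod 57]
reciprocity: (25/57) = +1·(57/25) since 25 mod 4 = 1, 57 mod 4 = 1; sign now -1
(57/25) = (7/25)   [reduce mod 25]
reciprocity: (7/25) = +1·(25/7) since 7 mod 4 = 3, 25 mod 4 = 1; sign now -1
(25/7) = (4/7)   [reduce mod 7]
4 = 2^2·1; (2/7) = +1 since 7 mod 8 = 7, so (4/7) = (+1)^2·(1/7); sign now -1
(1/7) = 1; final value = sign = -1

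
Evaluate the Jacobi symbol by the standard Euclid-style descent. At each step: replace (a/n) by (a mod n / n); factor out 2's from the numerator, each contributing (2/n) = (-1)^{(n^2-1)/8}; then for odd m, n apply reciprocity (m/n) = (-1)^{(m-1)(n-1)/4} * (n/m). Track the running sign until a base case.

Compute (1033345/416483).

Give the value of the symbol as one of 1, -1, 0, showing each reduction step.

(1033345/416483): 1033345 mod 416483 = 200379, so (1033345/416483) = (200379/416483)
flip (200379/416483) -> (416483/200379): both odd, 200379 mod 4 = 3, 416483 mod 4 = 3, so the flip contributes -1; sign now -1
(416483/200379): 416483 mod 200379 = 15725, so (416483/200379) = (15725/200379)
flip (15725/200379) -> (200379/15725): both odd, 15725 mod 4 = 1, 200379 mod 4 = 3, so the flip contributes +1; sign now -1
(200379/15725): 200379 mod 15725 = 11679, so (200379/15725) = (11679/15725)
flip (11679/15725) -> (15725/11679): both odd, 11679 mod 4 = 3, 15725 mod 4 = 1, so the flip contributes +1; sign now -1
(15725/11679): 15725 mod 11679 = 4046, so (15725/11679) = (4046/11679)
factor out 2^1: 4046 = 2^1·2023; with 11679 mod 8 = 7, (2/11679) = +1; sign now -1; continue with (2023/11679)
flip (2023/11679) -> (11679/2023): both odd, 2023 mod 4 = 3, 11679 mod 4 = 3, so the flip contributes -1; sign now +1
(11679/2023): 11679 mod 2023 = 1564, so (11679/2023) = (1564/2023)
factor out 2^2: 1564 = 2^2·391; with 2023 mod 8 = 7, (2/2023) = +1; sign now +1; continue with (391/2023)
flip (391/2023) -> (2023/391): both odd, 391 mod 4 = 3, 2023 mod 4 = 3, so the flip contributes -1; sign now -1
(2023/391): 2023 mod 391 = 68, so (2023/391) = (68/391)
factor out 2^2: 68 = 2^2·17; with 391 mod 8 = 7, (2/391) = +1; sign now -1; continue with (17/391)
flip (17/391) -> (391/17): both odd, 17 mod 4 = 1, 391 mod 4 = 3, so the flip contributes +1; sign now -1
(391/17): 391 mod 17 = 0, so (391/17) = (0/17)
reached (0/17); gcd(a, n) > 1, so (0/17) = 0 and the symbol is 0

0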